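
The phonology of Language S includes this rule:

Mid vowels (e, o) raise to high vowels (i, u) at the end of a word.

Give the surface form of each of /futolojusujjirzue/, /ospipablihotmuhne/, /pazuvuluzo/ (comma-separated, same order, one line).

/futolojusujjirzue/: /e/ is a mid vowel in word-final position, so it raises to [i]. → [futolojusujjirzui].
/ospipablihotmuhne/: /e/ is a mid vowel in word-final position, so it raises to [i]. → [ospipablihotmuhni].
/pazuvuluzo/: /o/ is a mid vowel in word-final position, so it raises to [u]. → [pazuvuluzu].

futolojusujjirzui, ospipablihotmuhni, pazuvuluzu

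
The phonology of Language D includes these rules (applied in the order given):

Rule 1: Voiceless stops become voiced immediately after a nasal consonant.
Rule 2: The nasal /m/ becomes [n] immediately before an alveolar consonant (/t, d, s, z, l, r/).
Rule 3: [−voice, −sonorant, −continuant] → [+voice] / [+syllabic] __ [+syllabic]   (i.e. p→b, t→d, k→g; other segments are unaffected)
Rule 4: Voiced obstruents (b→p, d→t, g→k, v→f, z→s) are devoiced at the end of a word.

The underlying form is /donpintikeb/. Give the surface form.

donbindigep

Rule 1 (post-nasal voicing): /p/ is a voiceless stop immediately after the nasal /n/, so it voices to [b]. /t/ is a voiceless stop immediately after the nasal /n/, so it voices to [d]. /donpintikeb/ → donbindikeb.
Rule 2 (nasal place assimilation): no segment meets the environment; /donbindikeb/ is unchanged.
Rule 3 (intervocalic voicing): /k/ is a voiceless stop between vowels /i/ and /e/, so it voices to [g]. /donbindikeb/ → donbindigeb.
Rule 4 (final devoicing): /b/ is a voiced obstruent in word-final position, so it devoices to [p]. /donbindigeb/ → donbindigep.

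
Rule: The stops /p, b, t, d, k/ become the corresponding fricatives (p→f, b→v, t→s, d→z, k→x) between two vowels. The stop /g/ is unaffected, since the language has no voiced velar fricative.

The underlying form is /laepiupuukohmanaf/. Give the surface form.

/p/ is a stop between vowels /e/ and /i/, so it spirantizes to the fricative [f].
/p/ is a stop between vowels /u/ and /u/, so it spirantizes to the fricative [f].
/k/ is a stop between vowels /u/ and /o/, so it spirantizes to the fricative [x].
Surface form: [laefiufuuxohmanaf].

laefiufuuxohmanaf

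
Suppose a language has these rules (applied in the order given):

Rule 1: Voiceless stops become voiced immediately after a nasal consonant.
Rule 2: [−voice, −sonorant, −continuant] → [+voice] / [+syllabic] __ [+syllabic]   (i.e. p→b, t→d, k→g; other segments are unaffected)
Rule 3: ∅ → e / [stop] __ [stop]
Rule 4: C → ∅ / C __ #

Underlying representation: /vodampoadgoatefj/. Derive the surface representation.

vodamboadegoadef

Rule 1 (post-nasal voicing): /p/ is a voiceless stop immediately after the nasal /m/, so it voices to [b]. /vodampoadgoatefj/ → vodamboadgoatefj.
Rule 2 (intervocalic voicing): /t/ is a voiceless stop between vowels /a/ and /e/, so it voices to [d]. /vodamboadgoatefj/ → vodamboadgoadefj.
Rule 3 (stop-cluster e-epenthesis): /d/ and /g/ form a stop–stop cluster, so [e] is inserted between them. /vodamboadgoadefj/ → vodamboadegoadefj.
Rule 4 (final cluster simplification): /j/ is the second consonant of a word-final cluster /fj/, so it deletes. /vodamboadegoadefj/ → vodamboadegoadef.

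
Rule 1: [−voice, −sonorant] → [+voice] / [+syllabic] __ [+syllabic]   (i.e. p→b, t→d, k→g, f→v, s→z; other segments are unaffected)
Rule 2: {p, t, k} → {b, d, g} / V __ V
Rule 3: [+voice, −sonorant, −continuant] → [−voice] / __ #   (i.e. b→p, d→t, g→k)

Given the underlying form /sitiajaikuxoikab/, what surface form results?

Rule 1 (intervocalic voicing): /t/ is a voiceless obstruent between vowels /i/ and /i/, so it voices to [d]. /k/ is a voiceless obstruent between vowels /i/ and /u/, so it voices to [g]. /k/ is a voiceless obstruent between vowels /i/ and /a/, so it voices to [g]. /sitiajaikuxoikab/ → sidiajaiguxoigab.
Rule 2 (intervocalic voicing): no segment meets the environment; /sidiajaiguxoigab/ is unchanged.
Rule 3 (final devoicing): /b/ is a voiced stop in word-final position, so it devoices to [p]. /sidiajaiguxoigab/ → sidiajaiguxoigap.

sidiajaiguxoigap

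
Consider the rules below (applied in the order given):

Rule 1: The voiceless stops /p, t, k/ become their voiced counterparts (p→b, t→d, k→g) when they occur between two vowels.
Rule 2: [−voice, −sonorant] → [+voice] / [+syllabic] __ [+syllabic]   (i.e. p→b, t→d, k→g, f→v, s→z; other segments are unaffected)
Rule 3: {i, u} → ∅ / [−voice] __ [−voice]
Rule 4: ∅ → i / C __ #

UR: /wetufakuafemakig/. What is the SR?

Rule 1 (intervocalic voicing): /t/ is a voiceless stop between vowels /e/ and /u/, so it voices to [d]. /k/ is a voiceless stop between vowels /a/ and /u/, so it voices to [g]. /k/ is a voiceless stop between vowels /a/ and /i/, so it voices to [g]. /wetufakuafemakig/ → wedufaguafemagig.
Rule 2 (intervocalic voicing): /f/ is a voiceless obstruent between vowels /u/ and /a/, so it voices to [v]. /f/ is a voiceless obstruent between vowels /a/ and /e/, so it voices to [v]. /wedufaguafemagig/ → weduvaguavemagig.
Rule 3 (high vowel syncope): no segment meets the environment; /weduvaguavemagig/ is unchanged.
Rule 4 (final i-epenthesis): the form ends in the consonant /g/, so [i] is inserted word-finally. /weduvaguavemagig/ → weduvaguavemagigi.

weduvaguavemagigi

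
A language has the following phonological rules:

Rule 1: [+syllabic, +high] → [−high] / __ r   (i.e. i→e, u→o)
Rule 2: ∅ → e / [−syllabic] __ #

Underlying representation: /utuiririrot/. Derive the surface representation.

Rule 1 (pre-rhotic lowering): /i/ is a high vowel immediately before /r/, so it lowers to [e]. /i/ is a high vowel immediately before /r/, so it lowers to [e]. /i/ is a high vowel immediately before /r/, so it lowers to [e]. /utuiririrot/ → utuerererot.
Rule 2 (final e-epenthesis): the form ends in the consonant /t/, so [e] is inserted word-finally. /utuerererot/ → utuerererote.

utuerererote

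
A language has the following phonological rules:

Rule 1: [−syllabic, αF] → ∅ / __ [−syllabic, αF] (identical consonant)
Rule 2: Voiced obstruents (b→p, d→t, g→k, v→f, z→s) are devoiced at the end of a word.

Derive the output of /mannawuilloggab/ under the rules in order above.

manawuilogap

Rule 1 (degemination): /nn/ is a geminate; the first /n/ deletes. /ll/ is a geminate; the first /l/ deletes. /gg/ is a geminate; the first /g/ deletes. /mannawuilloggab/ → manawuilogab.
Rule 2 (final devoicing): /b/ is a voiced obstruent in word-final position, so it devoices to [p]. /manawuilogab/ → manawuilogap.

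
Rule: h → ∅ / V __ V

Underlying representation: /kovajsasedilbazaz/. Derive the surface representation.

kovajsasedilbazaz

No segment of /kovajsasedilbazaz/ meets the structural description of the rule, so the form surfaces unchanged.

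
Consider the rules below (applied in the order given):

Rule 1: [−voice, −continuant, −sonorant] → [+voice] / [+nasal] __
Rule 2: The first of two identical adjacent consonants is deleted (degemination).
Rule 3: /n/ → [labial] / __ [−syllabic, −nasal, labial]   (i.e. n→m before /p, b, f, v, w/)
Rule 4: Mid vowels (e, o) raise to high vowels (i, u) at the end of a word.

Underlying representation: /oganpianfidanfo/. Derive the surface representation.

Rule 1 (post-nasal voicing): /p/ is a voiceless stop immediately after the nasal /n/, so it voices to [b]. /oganpianfidanfo/ → oganbianfidanfo.
Rule 2 (degemination): no segment meets the environment; /oganbianfidanfo/ is unchanged.
Rule 3 (nasal place assimilation): /n/ precedes the labial consonant /b/, so it assimilates in place to [m]. /n/ precedes the labial consonant /f/, so it assimilates in place to [m]. /n/ precedes the labial consonant /f/, so it assimilates in place to [m]. /oganbianfidanfo/ → ogambiamfidamfo.
Rule 4 (final vowel raising): /o/ is a mid vowel in word-final position, so it raises to [u]. /ogambiamfidamfo/ → ogambiamfidamfu.

ogambiamfidamfu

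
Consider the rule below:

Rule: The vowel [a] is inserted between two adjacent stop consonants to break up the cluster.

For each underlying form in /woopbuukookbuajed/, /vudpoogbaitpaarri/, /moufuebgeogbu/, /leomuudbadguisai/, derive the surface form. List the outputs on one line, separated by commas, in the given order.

/woopbuukookbuajed/: /p/ and /b/ form a stop–stop cluster, so [a] is inserted between them. /k/ and /b/ form a stop–stop cluster, so [a] is inserted between them. → [woopabuukookabuajed].
/vudpoogbaitpaarri/: /d/ and /p/ form a stop–stop cluster, so [a] is inserted between them. /g/ and /b/ form a stop–stop cluster, so [a] is inserted between them. /t/ and /p/ form a stop–stop cluster, so [a] is inserted between them. → [vudapoogabaitapaarri].
/moufuebgeogbu/: /b/ and /g/ form a stop–stop cluster, so [a] is inserted between them. /g/ and /b/ form a stop–stop cluster, so [a] is inserted between them. → [moufuebageogabu].
/leomuudbadguisai/: /d/ and /b/ form a stop–stop cluster, so [a] is inserted between them. /d/ and /g/ form a stop–stop cluster, so [a] is inserted between them. → [leomuudabadaguisai].

woopabuukookabuajed, vudapoogabaitapaarri, moufuebageogabu, leomuudabadaguisai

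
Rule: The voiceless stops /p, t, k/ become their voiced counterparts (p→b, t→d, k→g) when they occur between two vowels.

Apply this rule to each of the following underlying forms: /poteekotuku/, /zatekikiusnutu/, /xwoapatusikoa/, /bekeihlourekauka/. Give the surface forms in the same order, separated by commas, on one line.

podeegodugu, zadegigiusnudu, xwoabadusigoa, begeihlouregauga

/poteekotuku/: /t/ is a voiceless stop between vowels /o/ and /e/, so it voices to [d]. /k/ is a voiceless stop between vowels /e/ and /o/, so it voices to [g]. /t/ is a voiceless stop between vowels /o/ and /u/, so it voices to [d]. /k/ is a voiceless stop between vowels /u/ and /u/, so it voices to [g]. → [podeegodugu].
/zatekikiusnutu/: /t/ is a voiceless stop between vowels /a/ and /e/, so it voices to [d]. /k/ is a voiceless stop between vowels /e/ and /i/, so it voices to [g]. /k/ is a voiceless stop between vowels /i/ and /i/, so it voices to [g]. /t/ is a voiceless stop between vowels /u/ and /u/, so it voices to [d]. → [zadegigiusnudu].
/xwoapatusikoa/: /p/ is a voiceless stop between vowels /a/ and /a/, so it voices to [b]. /t/ is a voiceless stop between vowels /a/ and /u/, so it voices to [d]. /k/ is a voiceless stop between vowels /i/ and /o/, so it voices to [g]. → [xwoabadusigoa].
/bekeihlourekauka/: /k/ is a voiceless stop between vowels /e/ and /e/, so it voices to [g]. /k/ is a voiceless stop between vowels /e/ and /a/, so it voices to [g]. /k/ is a voiceless stop between vowels /u/ and /a/, so it voices to [g]. → [begeihlouregauga].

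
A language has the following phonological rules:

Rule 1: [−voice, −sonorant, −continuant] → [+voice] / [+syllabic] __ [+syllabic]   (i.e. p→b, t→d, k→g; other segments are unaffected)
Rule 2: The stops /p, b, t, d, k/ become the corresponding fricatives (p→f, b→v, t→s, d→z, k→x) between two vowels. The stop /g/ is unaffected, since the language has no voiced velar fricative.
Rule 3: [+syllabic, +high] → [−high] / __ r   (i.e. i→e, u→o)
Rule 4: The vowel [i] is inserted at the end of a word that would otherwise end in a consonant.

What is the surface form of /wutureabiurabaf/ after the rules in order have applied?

wuzoreavioravafi

Rule 1 (intervocalic voicing): /t/ is a voiceless stop between vowels /u/ and /u/, so it voices to [d]. /wutureabiurabaf/ → wudureabiurabaf.
Rule 2 (intervocalic spirantization): /d/ is a stop between vowels /u/ and /u/, so it spirantizes to the fricative [z]. /b/ is a stop between vowels /a/ and /i/, so it spirantizes to the fricative [v]. /b/ is a stop between vowels /a/ and /a/, so it spirantizes to the fricative [v]. /wudureabiurabaf/ → wuzureaviuravaf.
Rule 3 (pre-rhotic lowering): /u/ is a high vowel immediately before /r/, so it lowers to [o]. /u/ is a high vowel immediately before /r/, so it lowers to [o]. /wuzureaviuravaf/ → wuzoreavioravaf.
Rule 4 (final i-epenthesis): the form ends in the consonant /f/, so [i] is inserted word-finally. /wuzoreavioravaf/ → wuzoreavioravafi.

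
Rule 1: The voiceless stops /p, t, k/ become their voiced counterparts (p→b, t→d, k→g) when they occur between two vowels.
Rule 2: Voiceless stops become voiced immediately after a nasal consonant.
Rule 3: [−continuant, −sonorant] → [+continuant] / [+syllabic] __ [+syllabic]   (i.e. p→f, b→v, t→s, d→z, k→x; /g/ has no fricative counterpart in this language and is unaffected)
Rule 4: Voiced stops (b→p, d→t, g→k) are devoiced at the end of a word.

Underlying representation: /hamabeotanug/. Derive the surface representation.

Rule 1 (intervocalic voicing): /t/ is a voiceless stop between vowels /o/ and /a/, so it voices to [d]. /hamabeotanug/ → hamabeodanug.
Rule 2 (post-nasal voicing): no segment meets the environment; /hamabeodanug/ is unchanged.
Rule 3 (intervocalic spirantization): /b/ is a stop between vowels /a/ and /e/, so it spirantizes to the fricative [v]. /d/ is a stop between vowels /o/ and /a/, so it spirantizes to the fricative [z]. /hamabeodanug/ → hamaveozanug.
Rule 4 (final devoicing): /g/ is a voiced stop in word-final position, so it devoices to [k]. /hamaveozanug/ → hamaveozanuk.

hamaveozanuk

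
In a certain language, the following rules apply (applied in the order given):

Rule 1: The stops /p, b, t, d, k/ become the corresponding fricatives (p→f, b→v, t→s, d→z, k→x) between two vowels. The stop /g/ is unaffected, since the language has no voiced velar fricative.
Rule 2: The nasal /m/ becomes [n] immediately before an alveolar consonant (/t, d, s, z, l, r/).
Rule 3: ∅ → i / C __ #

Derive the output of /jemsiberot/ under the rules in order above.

Rule 1 (intervocalic spirantization): /b/ is a stop between vowels /i/ and /e/, so it spirantizes to the fricative [v]. /jemsiberot/ → jemsiverot.
Rule 2 (nasal place assimilation): /m/ precedes the alveolar consonant /s/, so it assimilates in place to [n]. /jemsiverot/ → jensiverot.
Rule 3 (final i-epenthesis): the form ends in the consonant /t/, so [i] is inserted word-finally. /jensiverot/ → jensiveroti.

jensiveroti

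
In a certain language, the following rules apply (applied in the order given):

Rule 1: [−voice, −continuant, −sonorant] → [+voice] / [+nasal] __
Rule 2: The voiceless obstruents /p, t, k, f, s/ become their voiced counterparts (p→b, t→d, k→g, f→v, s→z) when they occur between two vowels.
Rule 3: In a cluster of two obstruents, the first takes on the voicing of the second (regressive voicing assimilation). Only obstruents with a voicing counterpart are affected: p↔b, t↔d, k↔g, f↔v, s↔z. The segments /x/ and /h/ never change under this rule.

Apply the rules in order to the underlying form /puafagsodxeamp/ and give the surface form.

puavaksotxeamb

Rule 1 (post-nasal voicing): /p/ is a voiceless stop immediately after the nasal /m/, so it voices to [b]. /puafagsodxeamp/ → puafagsodxeamb.
Rule 2 (intervocalic voicing): /f/ is a voiceless obstruent between vowels /a/ and /a/, so it voices to [v]. /puafagsodxeamb/ → puavagsodxeamb.
Rule 3 (regressive voicing assimilation): /g/ precedes the voiceless obstruent /s/, so it devoices to [k] by assimilation. /d/ precedes the voiceless obstruent /x/, so it devoices to [t] by assimilation. /puavagsodxeamb/ → puavaksotxeamb.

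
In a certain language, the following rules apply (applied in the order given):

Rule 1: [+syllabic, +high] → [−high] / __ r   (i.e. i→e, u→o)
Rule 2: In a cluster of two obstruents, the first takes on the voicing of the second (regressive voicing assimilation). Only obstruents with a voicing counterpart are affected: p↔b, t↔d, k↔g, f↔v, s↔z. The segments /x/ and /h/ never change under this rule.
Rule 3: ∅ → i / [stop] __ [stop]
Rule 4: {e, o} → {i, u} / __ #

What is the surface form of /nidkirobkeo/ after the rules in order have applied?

Rule 1 (pre-rhotic lowering): /i/ is a high vowel immediately before /r/, so it lowers to [e]. /nidkirobkeo/ → nidkerobkeo.
Rule 2 (regressive voicing assimilation): /d/ precedes the voiceless obstruent /k/, so it devoices to [t] by assimilation. /b/ precedes the voiceless obstruent /k/, so it devoices to [p] by assimilation. /nidkerobkeo/ → nitkeropkeo.
Rule 3 (stop-cluster i-epenthesis): /t/ and /k/ form a stop–stop cluster, so [i] is inserted between them. /p/ and /k/ form a stop–stop cluster, so [i] is inserted between them. /nitkeropkeo/ → nitikeropikeo.
Rule 4 (final vowel raising): /o/ is a mid vowel in word-final position, so it raises to [u]. /nitikeropikeo/ → nitikeropikeu.

nitikeropikeu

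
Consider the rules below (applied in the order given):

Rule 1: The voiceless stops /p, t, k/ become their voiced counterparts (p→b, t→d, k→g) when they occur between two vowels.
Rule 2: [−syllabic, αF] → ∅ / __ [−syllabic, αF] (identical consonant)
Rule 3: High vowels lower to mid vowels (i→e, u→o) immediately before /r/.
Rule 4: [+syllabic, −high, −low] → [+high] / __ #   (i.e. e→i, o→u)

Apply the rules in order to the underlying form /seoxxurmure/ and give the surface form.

seoxormori

Rule 1 (intervocalic voicing): no segment meets the environment; /seoxxurmure/ is unchanged.
Rule 2 (degemination): /xx/ is a geminate; the first /x/ deletes. /seoxxurmure/ → seoxurmure.
Rule 3 (pre-rhotic lowering): /u/ is a high vowel immediately before /r/, so it lowers to [o]. /u/ is a high vowel immediately before /r/, so it lowers to [o]. /seoxurmure/ → seoxormore.
Rule 4 (final vowel raising): /e/ is a mid vowel in word-final position, so it raises to [i]. /seoxormore/ → seoxormori.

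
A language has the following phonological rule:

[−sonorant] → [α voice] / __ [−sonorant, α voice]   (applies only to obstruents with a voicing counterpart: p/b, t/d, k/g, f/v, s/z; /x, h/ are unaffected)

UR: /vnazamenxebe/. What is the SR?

vnazamenxebe

No segment of /vnazamenxebe/ meets the structural description of the rule, so the form surfaces unchanged.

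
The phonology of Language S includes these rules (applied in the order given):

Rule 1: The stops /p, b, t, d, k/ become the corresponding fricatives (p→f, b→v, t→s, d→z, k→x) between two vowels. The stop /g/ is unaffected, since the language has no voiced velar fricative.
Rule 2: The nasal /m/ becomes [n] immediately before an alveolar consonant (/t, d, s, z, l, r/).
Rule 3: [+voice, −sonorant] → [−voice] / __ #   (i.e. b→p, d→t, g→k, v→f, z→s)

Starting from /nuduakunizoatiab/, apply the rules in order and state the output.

Rule 1 (intervocalic spirantization): /d/ is a stop between vowels /u/ and /u/, so it spirantizes to the fricative [z]. /k/ is a stop between vowels /a/ and /u/, so it spirantizes to the fricative [x]. /t/ is a stop between vowels /a/ and /i/, so it spirantizes to the fricative [s]. /nuduakunizoatiab/ → nuzuaxunizoasiab.
Rule 2 (nasal place assimilation): no segment meets the environment; /nuzuaxunizoasiab/ is unchanged.
Rule 3 (final devoicing): /b/ is a voiced obstruent in word-final position, so it devoices to [p]. /nuzuaxunizoasiab/ → nuzuaxunizoasiap.

nuzuaxunizoasiap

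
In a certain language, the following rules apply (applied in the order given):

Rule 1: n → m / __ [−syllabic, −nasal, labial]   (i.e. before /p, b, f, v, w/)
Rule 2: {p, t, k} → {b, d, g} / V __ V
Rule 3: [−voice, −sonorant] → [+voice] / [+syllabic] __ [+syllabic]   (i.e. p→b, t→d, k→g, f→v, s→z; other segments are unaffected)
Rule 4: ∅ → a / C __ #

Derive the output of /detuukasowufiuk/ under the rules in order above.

deduugazowuviuka

Rule 1 (nasal place assimilation): no segment meets the environment; /detuukasowufiuk/ is unchanged.
Rule 2 (intervocalic voicing): /t/ is a voiceless stop between vowels /e/ and /u/, so it voices to [d]. /k/ is a voiceless stop between vowels /u/ and /a/, so it voices to [g]. /detuukasowufiuk/ → deduugasowufiuk.
Rule 3 (intervocalic voicing): /s/ is a voiceless obstruent between vowels /a/ and /o/, so it voices to [z]. /f/ is a voiceless obstruent between vowels /u/ and /i/, so it voices to [v]. /deduugasowufiuk/ → deduugazowuviuk.
Rule 4 (final a-epenthesis): the form ends in the consonant /k/, so [a] is inserted word-finally. /deduugazowuviuk/ → deduugazowuviuka.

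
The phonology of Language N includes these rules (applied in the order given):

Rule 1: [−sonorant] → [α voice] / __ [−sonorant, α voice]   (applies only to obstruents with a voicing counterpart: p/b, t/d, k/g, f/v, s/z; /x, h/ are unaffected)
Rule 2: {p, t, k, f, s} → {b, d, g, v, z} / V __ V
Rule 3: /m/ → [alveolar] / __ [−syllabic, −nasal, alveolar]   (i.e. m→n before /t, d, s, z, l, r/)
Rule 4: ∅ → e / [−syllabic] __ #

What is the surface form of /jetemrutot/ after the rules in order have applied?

jedenrudote

Rule 1 (regressive voicing assimilation): no segment meets the environment; /jetemrutot/ is unchanged.
Rule 2 (intervocalic voicing): /t/ is a voiceless obstruent between vowels /e/ and /e/, so it voices to [d]. /t/ is a voiceless obstruent between vowels /u/ and /o/, so it voices to [d]. /jetemrutot/ → jedemrudot.
Rule 3 (nasal place assimilation): /m/ precedes the alveolar consonant /r/, so it assimilates in place to [n]. /jedemrudot/ → jedenrudot.
Rule 4 (final e-epenthesis): the form ends in the consonant /t/, so [e] is inserted word-finally. /jedenrudot/ → jedenrudote.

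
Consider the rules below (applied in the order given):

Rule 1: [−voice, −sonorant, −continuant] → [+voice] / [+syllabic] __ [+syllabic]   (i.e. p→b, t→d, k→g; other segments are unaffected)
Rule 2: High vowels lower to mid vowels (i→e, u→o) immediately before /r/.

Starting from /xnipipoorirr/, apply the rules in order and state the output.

Rule 1 (intervocalic voicing): /p/ is a voiceless stop between vowels /i/ and /i/, so it voices to [b]. /p/ is a voiceless stop between vowels /i/ and /o/, so it voices to [b]. /xnipipoorirr/ → xnibiboorirr.
Rule 2 (pre-rhotic lowering): /i/ is a high vowel immediately before /r/, so it lowers to [e]. /xnibiboorirr/ → xnibiboorerr.

xnibiboorerr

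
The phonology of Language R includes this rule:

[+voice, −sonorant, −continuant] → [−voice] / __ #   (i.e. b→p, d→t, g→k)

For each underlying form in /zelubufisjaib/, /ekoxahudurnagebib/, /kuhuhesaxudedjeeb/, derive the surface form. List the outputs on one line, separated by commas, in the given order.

/zelubufisjaib/: /b/ is a voiced stop in word-final position, so it devoices to [p]. → [zelubufisjaip].
/ekoxahudurnagebib/: /b/ is a voiced stop in word-final position, so it devoices to [p]. → [ekoxahudurnagebip].
/kuhuhesaxudedjeeb/: /b/ is a voiced stop in word-final position, so it devoices to [p]. → [kuhuhesaxudedjeep].

zelubufisjaip, ekoxahudurnagebip, kuhuhesaxudedjeep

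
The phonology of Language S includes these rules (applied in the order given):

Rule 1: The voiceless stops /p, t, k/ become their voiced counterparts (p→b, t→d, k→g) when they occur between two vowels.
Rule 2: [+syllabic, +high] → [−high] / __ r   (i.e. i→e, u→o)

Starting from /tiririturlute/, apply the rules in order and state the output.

Rule 1 (intervocalic voicing): /t/ is a voiceless stop between vowels /i/ and /u/, so it voices to [d]. /t/ is a voiceless stop between vowels /u/ and /e/, so it voices to [d]. /tiririturlute/ → tiriridurlude.
Rule 2 (pre-rhotic lowering): /i/ is a high vowel immediately before /r/, so it lowers to [e]. /i/ is a high vowel immediately before /r/, so it lowers to [e]. /u/ is a high vowel immediately before /r/, so it lowers to [o]. /tiriridurlude/ → tereridorlude.

tereridorlude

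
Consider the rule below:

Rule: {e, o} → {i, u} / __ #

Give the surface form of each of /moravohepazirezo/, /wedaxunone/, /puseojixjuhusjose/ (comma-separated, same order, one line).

moravohepazirezu, wedaxunoni, puseojixjuhusjosi

/moravohepazirezo/: /o/ is a mid vowel in word-final position, so it raises to [u]. → [moravohepazirezu].
/wedaxunone/: /e/ is a mid vowel in word-final position, so it raises to [i]. → [wedaxunoni].
/puseojixjuhusjose/: /e/ is a mid vowel in word-final position, so it raises to [i]. → [puseojixjuhusjosi].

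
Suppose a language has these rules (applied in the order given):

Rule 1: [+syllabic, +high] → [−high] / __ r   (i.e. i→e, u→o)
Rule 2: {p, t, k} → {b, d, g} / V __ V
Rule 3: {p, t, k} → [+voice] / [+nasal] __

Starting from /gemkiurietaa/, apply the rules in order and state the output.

gemgioriedaa

Rule 1 (pre-rhotic lowering): /u/ is a high vowel immediately before /r/, so it lowers to [o]. /gemkiurietaa/ → gemkiorietaa.
Rule 2 (intervocalic voicing): /t/ is a voiceless stop between vowels /e/ and /a/, so it voices to [d]. /gemkiorietaa/ → gemkioriedaa.
Rule 3 (post-nasal voicing): /k/ is a voiceless stop immediately after the nasal /m/, so it voices to [g]. /gemkioriedaa/ → gemgioriedaa.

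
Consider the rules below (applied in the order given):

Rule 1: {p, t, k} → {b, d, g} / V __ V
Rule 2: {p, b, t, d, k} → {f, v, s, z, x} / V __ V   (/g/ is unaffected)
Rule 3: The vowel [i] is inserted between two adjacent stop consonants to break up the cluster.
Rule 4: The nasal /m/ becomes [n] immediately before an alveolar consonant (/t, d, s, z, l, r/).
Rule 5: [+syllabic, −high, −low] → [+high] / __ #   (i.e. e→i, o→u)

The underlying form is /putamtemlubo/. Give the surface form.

Rule 1 (intervocalic voicing): /t/ is a voiceless stop between vowels /u/ and /a/, so it voices to [d]. /putamtemlubo/ → pudamtemlubo.
Rule 2 (intervocalic spirantization): /d/ is a stop between vowels /u/ and /a/, so it spirantizes to the fricative [z]. /b/ is a stop between vowels /u/ and /o/, so it spirantizes to the fricative [v]. /pudamtemlubo/ → puzamtemluvo.
Rule 3 (stop-cluster i-epenthesis): no segment meets the environment; /puzamtemluvo/ is unchanged.
Rule 4 (nasal place assimilation): /m/ precedes the alveolar consonant /t/, so it assimilates in place to [n]. /m/ precedes the alveolar consonant /l/, so it assimilates in place to [n]. /puzamtemluvo/ → puzantenluvo.
Rule 5 (final vowel raising): /o/ is a mid vowel in word-final position, so it raises to [u]. /puzantenluvo/ → puzantenluvu.

puzantenluvu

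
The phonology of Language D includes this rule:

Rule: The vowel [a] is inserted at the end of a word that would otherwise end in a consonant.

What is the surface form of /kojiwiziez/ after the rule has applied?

kojiwizieza

the form ends in the consonant /z/, so [a] is inserted word-finally.
Surface form: [kojiwizieza].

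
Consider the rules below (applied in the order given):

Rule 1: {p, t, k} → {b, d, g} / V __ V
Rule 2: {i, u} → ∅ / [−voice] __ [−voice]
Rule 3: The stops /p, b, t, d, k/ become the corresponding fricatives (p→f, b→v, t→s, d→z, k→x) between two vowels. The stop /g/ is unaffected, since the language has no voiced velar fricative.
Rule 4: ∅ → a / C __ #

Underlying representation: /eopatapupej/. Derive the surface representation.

Rule 1 (intervocalic voicing): /p/ is a voiceless stop between vowels /o/ and /a/, so it voices to [b]. /t/ is a voiceless stop between vowels /a/ and /a/, so it voices to [d]. /p/ is a voiceless stop between vowels /a/ and /u/, so it voices to [b]. /p/ is a voiceless stop between vowels /u/ and /e/, so it voices to [b]. /eopatapupej/ → eobadabubej.
Rule 2 (high vowel syncope): no segment meets the environment; /eobadabubej/ is unchanged.
Rule 3 (intervocalic spirantization): /b/ is a stop between vowels /o/ and /a/, so it spirantizes to the fricative [v]. /d/ is a stop between vowels /a/ and /a/, so it spirantizes to the fricative [z]. /b/ is a stop between vowels /a/ and /u/, so it spirantizes to the fricative [v]. /b/ is a stop between vowels /u/ and /e/, so it spirantizes to the fricative [v]. /eobadabubej/ → eovazavuvej.
Rule 4 (final a-epenthesis): the form ends in the consonant /j/, so [a] is inserted word-finally. /eovazavuvej/ → eovazavuveja.

eovazavuveja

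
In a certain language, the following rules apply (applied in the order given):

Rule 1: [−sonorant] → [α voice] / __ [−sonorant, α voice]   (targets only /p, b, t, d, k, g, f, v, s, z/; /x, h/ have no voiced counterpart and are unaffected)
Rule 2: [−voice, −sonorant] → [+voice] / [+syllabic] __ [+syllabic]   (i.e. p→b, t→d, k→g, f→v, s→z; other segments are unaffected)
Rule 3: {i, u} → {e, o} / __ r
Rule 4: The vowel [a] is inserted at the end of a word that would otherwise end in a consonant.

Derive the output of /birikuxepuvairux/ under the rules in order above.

Rule 1 (regressive voicing assimilation): no segment meets the environment; /birikuxepuvairux/ is unchanged.
Rule 2 (intervocalic voicing): /k/ is a voiceless obstruent between vowels /i/ and /u/, so it voices to [g]. /p/ is a voiceless obstruent between vowels /e/ and /u/, so it voices to [b]. /birikuxepuvairux/ → biriguxebuvairux.
Rule 3 (pre-rhotic lowering): /i/ is a high vowel immediately before /r/, so it lowers to [e]. /i/ is a high vowel immediately before /r/, so it lowers to [e]. /biriguxebuvairux/ → beriguxebuvaerux.
Rule 4 (final a-epenthesis): the form ends in the consonant /x/, so [a] is inserted word-finally. /beriguxebuvaerux/ → beriguxebuvaeruxa.

beriguxebuvaeruxa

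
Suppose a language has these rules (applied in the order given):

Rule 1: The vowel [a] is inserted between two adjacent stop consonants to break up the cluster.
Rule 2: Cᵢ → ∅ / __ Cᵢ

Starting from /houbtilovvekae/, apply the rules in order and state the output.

houbatilovekae

Rule 1 (stop-cluster a-epenthesis): /b/ and /t/ form a stop–stop cluster, so [a] is inserted between them. /houbtilovvekae/ → houbatilovvekae.
Rule 2 (degemination): /vv/ is a geminate; the first /v/ deletes. /houbatilovvekae/ → houbatilovekae.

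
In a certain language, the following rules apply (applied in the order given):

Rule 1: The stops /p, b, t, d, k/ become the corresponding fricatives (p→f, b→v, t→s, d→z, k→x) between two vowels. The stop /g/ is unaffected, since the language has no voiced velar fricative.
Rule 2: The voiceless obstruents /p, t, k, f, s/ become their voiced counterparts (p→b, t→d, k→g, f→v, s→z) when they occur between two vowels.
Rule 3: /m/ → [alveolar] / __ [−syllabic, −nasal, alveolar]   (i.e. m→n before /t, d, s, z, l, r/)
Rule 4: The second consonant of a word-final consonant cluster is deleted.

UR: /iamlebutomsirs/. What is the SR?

Rule 1 (intervocalic spirantization): /b/ is a stop between vowels /e/ and /u/, so it spirantizes to the fricative [v]. /t/ is a stop between vowels /u/ and /o/, so it spirantizes to the fricative [s]. /iamlebutomsirs/ → iamlevusomsirs.
Rule 2 (intervocalic voicing): /s/ is a voiceless obstruent between vowels /u/ and /o/, so it voices to [z]. /iamlevusomsirs/ → iamlevuzomsirs.
Rule 3 (nasal place assimilation): /m/ precedes the alveolar consonant /l/, so it assimilates in place to [n]. /m/ precedes the alveolar consonant /s/, so it assimilates in place to [n]. /iamlevuzomsirs/ → ianlevuzonsirs.
Rule 4 (final cluster simplification): /s/ is the second consonant of a word-final cluster /rs/, so it deletes. /ianlevuzonsirs/ → ianlevuzonsir.

ianlevuzonsir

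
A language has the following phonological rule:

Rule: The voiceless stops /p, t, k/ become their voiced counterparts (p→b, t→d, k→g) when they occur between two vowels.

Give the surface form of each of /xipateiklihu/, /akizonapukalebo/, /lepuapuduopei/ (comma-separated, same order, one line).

/xipateiklihu/: /p/ is a voiceless stop between vowels /i/ and /a/, so it voices to [b]. /t/ is a voiceless stop between vowels /a/ and /e/, so it voices to [d]. → [xibadeiklihu].
/akizonapukalebo/: /k/ is a voiceless stop between vowels /a/ and /i/, so it voices to [g]. /p/ is a voiceless stop between vowels /a/ and /u/, so it voices to [b]. /k/ is a voiceless stop between vowels /u/ and /a/, so it voices to [g]. → [agizonabugalebo].
/lepuapuduopei/: /p/ is a voiceless stop between vowels /e/ and /u/, so it voices to [b]. /p/ is a voiceless stop between vowels /a/ and /u/, so it voices to [b]. /p/ is a voiceless stop between vowels /o/ and /e/, so it voices to [b]. → [lebuabuduobei].

xibadeiklihu, agizonabugalebo, lebuabuduobei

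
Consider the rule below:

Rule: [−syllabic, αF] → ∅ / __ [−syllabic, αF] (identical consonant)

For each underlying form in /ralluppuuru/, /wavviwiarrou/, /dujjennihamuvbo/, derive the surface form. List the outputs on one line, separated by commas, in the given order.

/ralluppuuru/: /ll/ is a geminate; the first /l/ deletes. /pp/ is a geminate; the first /p/ deletes. → [ralupuuru].
/wavviwiarrou/: /vv/ is a geminate; the first /v/ deletes. /rr/ is a geminate; the first /r/ deletes. → [waviwiarou].
/dujjennihamuvbo/: /jj/ is a geminate; the first /j/ deletes. /nn/ is a geminate; the first /n/ deletes. → [dujenihamuvbo].

ralupuuru, waviwiarou, dujenihamuvbo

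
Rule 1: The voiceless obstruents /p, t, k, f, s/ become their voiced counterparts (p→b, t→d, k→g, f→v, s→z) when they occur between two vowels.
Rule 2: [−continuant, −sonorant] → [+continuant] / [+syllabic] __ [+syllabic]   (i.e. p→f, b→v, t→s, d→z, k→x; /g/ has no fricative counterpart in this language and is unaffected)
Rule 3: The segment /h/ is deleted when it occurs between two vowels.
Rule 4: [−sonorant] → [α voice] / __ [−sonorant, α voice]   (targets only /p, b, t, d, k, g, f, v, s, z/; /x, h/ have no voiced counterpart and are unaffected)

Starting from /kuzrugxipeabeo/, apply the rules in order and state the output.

kuzrukxiveaveo

Rule 1 (intervocalic voicing): /p/ is a voiceless obstruent between vowels /i/ and /e/, so it voices to [b]. /kuzrugxipeabeo/ → kuzrugxibeabeo.
Rule 2 (intervocalic spirantization): /b/ is a stop between vowels /i/ and /e/, so it spirantizes to the fricative [v]. /b/ is a stop between vowels /a/ and /e/, so it spirantizes to the fricative [v]. /kuzrugxibeabeo/ → kuzrugxiveaveo.
Rule 3 (intervocalic h-deletion): no segment meets the environment; /kuzrugxiveaveo/ is unchanged.
Rule 4 (regressive voicing assimilation): /g/ precedes the voiceless obstruent /x/, so it devoices to [k] by assimilation. /kuzrugxiveaveo/ → kuzrukxiveaveo.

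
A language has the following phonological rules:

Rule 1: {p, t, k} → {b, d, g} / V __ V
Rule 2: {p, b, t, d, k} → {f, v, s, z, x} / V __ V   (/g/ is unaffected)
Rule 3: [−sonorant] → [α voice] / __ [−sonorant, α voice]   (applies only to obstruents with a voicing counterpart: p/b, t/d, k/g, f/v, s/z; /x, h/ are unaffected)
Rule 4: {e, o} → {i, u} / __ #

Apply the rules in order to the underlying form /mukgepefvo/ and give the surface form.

muggevevvu

Rule 1 (intervocalic voicing): /p/ is a voiceless stop between vowels /e/ and /e/, so it voices to [b]. /mukgepefvo/ → mukgebefvo.
Rule 2 (intervocalic spirantization): /b/ is a stop between vowels /e/ and /e/, so it spirantizes to the fricative [v]. /mukgebefvo/ → mukgevefvo.
Rule 3 (regressive voicing assimilation): /k/ precedes the voiced obstruent /g/, so it voices to [g] by assimilation. /f/ precedes the voiced obstruent /v/, so it voices to [v] by assimilation. /mukgevefvo/ → muggevevvo.
Rule 4 (final vowel raising): /o/ is a mid vowel in word-final position, so it raises to [u]. /muggevevvo/ → muggevevvu.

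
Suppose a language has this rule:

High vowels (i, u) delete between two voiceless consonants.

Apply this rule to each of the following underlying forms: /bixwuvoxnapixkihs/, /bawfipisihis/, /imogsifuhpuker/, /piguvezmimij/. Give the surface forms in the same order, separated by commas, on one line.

/bixwuvoxnapixkihs/: /i/ is a high vowel flanked by voiceless consonants /p/ and /x/, so it deletes. /i/ is a high vowel flanked by voiceless consonants /k/ and /h/, so it deletes. → [bixwuvoxnapxkhs].
/bawfipisihis/: /i/ is a high vowel flanked by voiceless consonants /f/ and /p/, so it deletes. /i/ is a high vowel flanked by voiceless consonants /p/ and /s/, so it deletes. /i/ is a high vowel flanked by voiceless consonants /s/ and /h/, so it deletes. /i/ is a high vowel flanked by voiceless consonants /h/ and /s/, so it deletes. → [bawfpshs].
/imogsifuhpuker/: /i/ is a high vowel flanked by voiceless consonants /s/ and /f/, so it deletes. /u/ is a high vowel flanked by voiceless consonants /f/ and /h/, so it deletes. /u/ is a high vowel flanked by voiceless consonants /p/ and /k/, so it deletes. → [imogsfhpker].
/piguvezmimij/: the rule's environment is not met; surfaces unchanged as [piguvezmimij].

bixwuvoxnapxkhs, bawfpshs, imogsfhpker, piguvezmimij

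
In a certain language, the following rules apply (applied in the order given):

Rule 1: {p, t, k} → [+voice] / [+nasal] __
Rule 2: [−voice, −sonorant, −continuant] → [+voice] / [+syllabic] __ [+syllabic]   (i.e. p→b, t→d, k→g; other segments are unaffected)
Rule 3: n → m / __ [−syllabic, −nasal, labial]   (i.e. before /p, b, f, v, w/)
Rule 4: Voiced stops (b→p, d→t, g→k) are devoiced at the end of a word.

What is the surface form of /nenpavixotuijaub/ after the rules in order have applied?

Rule 1 (post-nasal voicing): /p/ is a voiceless stop immediately after the nasal /n/, so it voices to [b]. /nenpavixotuijaub/ → nenbavixotuijaub.
Rule 2 (intervocalic voicing): /t/ is a voiceless stop between vowels /o/ and /u/, so it voices to [d]. /nenbavixotuijaub/ → nenbavixoduijaub.
Rule 3 (nasal place assimilation): /n/ precedes the labial consonant /b/, so it assimilates in place to [m]. /nenbavixoduijaub/ → nembavixoduijaub.
Rule 4 (final devoicing): /b/ is a voiced stop in word-final position, so it devoices to [p]. /nembavixoduijaub/ → nembavixoduijaup.

nembavixoduijaup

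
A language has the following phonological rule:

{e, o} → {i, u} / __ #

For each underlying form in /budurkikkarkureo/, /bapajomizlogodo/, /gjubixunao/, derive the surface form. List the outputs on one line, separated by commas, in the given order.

/budurkikkarkureo/: /o/ is a mid vowel in word-final position, so it raises to [u]. → [budurkikkarkureu].
/bapajomizlogodo/: /o/ is a mid vowel in word-final position, so it raises to [u]. → [bapajomizlogodu].
/gjubixunao/: /o/ is a mid vowel in word-final position, so it raises to [u]. → [gjubixunau].

budurkikkarkureu, bapajomizlogodu, gjubixunau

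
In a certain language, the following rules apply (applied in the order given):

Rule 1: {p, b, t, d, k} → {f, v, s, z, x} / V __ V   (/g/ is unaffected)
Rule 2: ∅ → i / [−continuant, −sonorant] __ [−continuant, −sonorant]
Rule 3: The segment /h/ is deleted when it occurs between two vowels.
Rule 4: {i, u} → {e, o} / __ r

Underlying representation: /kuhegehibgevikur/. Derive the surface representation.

Rule 1 (intervocalic spirantization): /k/ is a stop between vowels /i/ and /u/, so it spirantizes to the fricative [x]. /kuhegehibgevikur/ → kuhegehibgevixur.
Rule 2 (stop-cluster i-epenthesis): /b/ and /g/ form a stop–stop cluster, so [i] is inserted between them. /kuhegehibgevixur/ → kuhegehibigevixur.
Rule 3 (intervocalic h-deletion): /h/ occurs between vowels /u/ and /e/, so it deletes. /h/ occurs between vowels /e/ and /i/, so it deletes. /kuhegehibigevixur/ → kuegeibigevixur.
Rule 4 (pre-rhotic lowering): /u/ is a high vowel immediately before /r/, so it lowers to [o]. /kuegeibigevixur/ → kuegeibigevixor.

kuegeibigevixor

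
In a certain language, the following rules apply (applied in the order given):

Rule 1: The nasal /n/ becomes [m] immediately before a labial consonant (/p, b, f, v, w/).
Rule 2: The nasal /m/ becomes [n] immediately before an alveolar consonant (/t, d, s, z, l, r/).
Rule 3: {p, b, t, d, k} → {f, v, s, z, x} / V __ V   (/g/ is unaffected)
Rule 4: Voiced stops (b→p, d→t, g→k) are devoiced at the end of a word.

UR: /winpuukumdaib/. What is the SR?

wimpuuxundaip

Rule 1 (nasal place assimilation): /n/ precedes the labial consonant /p/, so it assimilates in place to [m]. /winpuukumdaib/ → wimpuukumdaib.
Rule 2 (nasal place assimilation): /m/ precedes the alveolar consonant /d/, so it assimilates in place to [n]. /wimpuukumdaib/ → wimpuukundaib.
Rule 3 (intervocalic spirantization): /k/ is a stop between vowels /u/ and /u/, so it spirantizes to the fricative [x]. /wimpuukundaib/ → wimpuuxundaib.
Rule 4 (final devoicing): /b/ is a voiced stop in word-final position, so it devoices to [p]. /wimpuuxundaib/ → wimpuuxundaip.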